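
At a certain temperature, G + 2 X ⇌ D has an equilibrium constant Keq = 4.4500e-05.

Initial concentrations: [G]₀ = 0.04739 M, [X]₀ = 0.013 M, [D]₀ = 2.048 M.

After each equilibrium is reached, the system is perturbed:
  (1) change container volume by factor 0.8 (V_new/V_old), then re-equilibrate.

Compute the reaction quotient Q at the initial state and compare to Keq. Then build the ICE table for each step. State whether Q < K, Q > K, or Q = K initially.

Q₀ = 2.5572e+05 vs Keq = 4.4500e-05 ⇒ Q>K, reverse
Step 1:
                  G         X         D
  init      0.04739     0.013     2.048
  Δ           2.046     4.093    -2.046
  eq          2.094     4.106  0.001571
  solve Keq expr → x = -2.046; check Q = 4.4500e-05
Then change container volume by factor 0.8 (V_new/V_old).
Step 2:
                  G         X         D
  init        2.617     5.132  0.001963
  Δ       -0.001101 -0.002201  0.001101
  eq          2.616      5.13  0.003064
  solve Keq expr → x = 0.001101; check Q = 4.4500e-05

Q₀ = 2.5572e+05; Q > K (proceeds reverse)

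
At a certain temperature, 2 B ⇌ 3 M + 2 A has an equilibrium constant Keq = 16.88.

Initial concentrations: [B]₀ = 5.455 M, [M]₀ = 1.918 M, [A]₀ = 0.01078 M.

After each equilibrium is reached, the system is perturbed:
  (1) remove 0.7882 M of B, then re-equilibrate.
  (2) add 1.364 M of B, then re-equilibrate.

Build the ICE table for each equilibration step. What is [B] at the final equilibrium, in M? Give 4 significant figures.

[B]_eq = 4.257 M

Q₀ = 2.7555e-05 vs Keq = 16.88 ⇒ Q<K, forward
Step 1:
                  B         M         A
  I           5.455     1.918   0.01078
  C          -1.666     2.499     1.666
  E           3.789     4.417     1.677
  solve Keq expr → x = 0.833; check Q = 16.88
Then remove 0.7882 M of B.
Step 2:
                  B         M         A
  I           3.001     4.417     1.677
  C          0.1582   -0.2372   -0.1582
  E           3.159      4.18     1.519
  solve Keq expr → x = -0.07908; check Q = 16.88
Then add 1.364 M of B.
Step 3:
                  B         M         A
  I           4.523      4.18     1.519
  C         -0.2661    0.3992    0.2661
  E           4.257     4.579     1.785
  solve Keq expr → x = 0.1331; check Q = 16.88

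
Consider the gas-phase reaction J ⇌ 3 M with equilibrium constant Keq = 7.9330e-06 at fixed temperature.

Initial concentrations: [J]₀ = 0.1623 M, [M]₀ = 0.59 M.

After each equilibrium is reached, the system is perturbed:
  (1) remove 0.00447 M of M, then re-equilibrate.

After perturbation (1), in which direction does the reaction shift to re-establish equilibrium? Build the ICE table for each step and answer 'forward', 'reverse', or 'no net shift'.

Q₀ = 1.265 vs Keq = 7.9330e-06 ⇒ Q>K, reverse
Step 1:
                   J          M
  init        0.1623       0.59
  Δ            0.192    -0.5759
  eq          0.3543    0.01411
  solve Keq expr → x = -0.192; check Q = 7.9330e-06
Then remove 0.00447 M of M.
Step 2:
                   J          M
  init        0.3543   0.009642
  Δ        -0.001483    0.00445
  eq          0.3528    0.01409
  solve Keq expr → x = 0.001483; check Q = 7.9330e-06

Direction: forward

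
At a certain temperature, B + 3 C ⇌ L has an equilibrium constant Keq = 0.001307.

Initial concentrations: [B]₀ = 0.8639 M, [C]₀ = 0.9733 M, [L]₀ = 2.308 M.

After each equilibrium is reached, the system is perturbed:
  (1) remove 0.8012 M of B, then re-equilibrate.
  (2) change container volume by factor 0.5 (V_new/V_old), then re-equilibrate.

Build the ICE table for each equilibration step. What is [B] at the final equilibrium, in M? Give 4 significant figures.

Q₀ = 2.898 vs Keq = 0.001307 ⇒ Q>K, reverse
Step 1:
                    B           C           L
  I            0.8639      0.9733       2.308
  C             1.639       4.918      -1.639
  E             2.503       5.891      0.6688
  solve Keq expr → x = -1.639; check Q = 0.001307
Then remove 0.8012 M of B.
Step 2:
                    B           C           L
  I             1.702       5.891      0.6688
  C            0.1047      0.3141     -0.1047
  E             1.807       6.205      0.5641
  solve Keq expr → x = -0.1047; check Q = 0.001307
Then change container volume by factor 0.5 (V_new/V_old).
Step 3:
                    B           C           L
  I             3.613       12.41       1.128
  C            -1.159      -3.477       1.159
  E             2.454       8.933       2.287
  solve Keq expr → x = 1.159; check Q = 0.001307

[B]_eq = 2.454 M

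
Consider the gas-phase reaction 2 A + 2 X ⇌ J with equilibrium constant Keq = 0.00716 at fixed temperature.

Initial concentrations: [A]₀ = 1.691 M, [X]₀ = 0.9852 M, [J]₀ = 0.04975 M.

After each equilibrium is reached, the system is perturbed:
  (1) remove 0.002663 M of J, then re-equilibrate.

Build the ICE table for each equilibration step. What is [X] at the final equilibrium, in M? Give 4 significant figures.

[X]_eq = 1.033 M

Q₀ = 0.01792 vs Keq = 0.00716 ⇒ Q>K, reverse
Step 1:
                  A         X         J
  Initial     1.691    0.9852   0.04975
  Change    0.05261   0.05261  -0.02631
  Equil       1.744     1.038   0.02344
  solve Keq expr → x = -0.02631; check Q = 0.00716
Then remove 0.002663 M of J.
Step 2:
                  A         X         J
  Initial     1.744     1.038   0.02078
  Change  -0.004658 -0.004658  0.002329
  Equil       1.739     1.033   0.02311
  solve Keq expr → x = 0.002329; check Q = 0.00716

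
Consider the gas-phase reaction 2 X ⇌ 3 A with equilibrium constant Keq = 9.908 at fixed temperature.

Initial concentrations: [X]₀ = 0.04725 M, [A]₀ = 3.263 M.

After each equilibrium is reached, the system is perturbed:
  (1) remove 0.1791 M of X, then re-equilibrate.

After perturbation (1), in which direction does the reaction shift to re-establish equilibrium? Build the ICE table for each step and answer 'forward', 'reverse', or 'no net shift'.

Direction: reverse

Q₀ = 1.5561e+04 vs Keq = 9.908 ⇒ Q>K, reverse
Step 1:
                  X         A
  I         0.04725     3.263
  C          0.8466     -1.27
  E          0.8939     1.993
  solve Keq expr → x = -0.4233; check Q = 9.908
Then remove 0.1791 M of X.
Step 2:
                  X         A
  I          0.7148     1.993
  C         0.08992   -0.1349
  E          0.8047     1.858
  solve Keq expr → x = -0.04496; check Q = 9.908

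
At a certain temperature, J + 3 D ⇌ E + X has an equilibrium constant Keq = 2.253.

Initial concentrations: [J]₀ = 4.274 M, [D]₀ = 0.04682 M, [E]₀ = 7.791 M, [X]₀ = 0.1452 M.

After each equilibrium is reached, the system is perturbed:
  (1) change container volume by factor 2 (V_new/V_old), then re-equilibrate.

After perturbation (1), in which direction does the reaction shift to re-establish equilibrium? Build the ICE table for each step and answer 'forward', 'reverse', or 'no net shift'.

Direction: reverse

Q₀ = 2579 vs Keq = 2.253 ⇒ Q>K, reverse
Step 1:
                    J           D           E           X
  I             4.274     0.04682       7.791      0.1452
  C           0.09651      0.2895    -0.09651    -0.09651
  E             4.371      0.3363       7.694     0.04869
  solve Keq expr → x = -0.09651; check Q = 2.253
Then change container volume by factor 2 (V_new/V_old).
Step 2:
                    J           D           E           X
  I             2.185      0.1682       3.847     0.02435
  C           0.01291     0.03872    -0.01291    -0.01291
  E             2.198      0.2069       3.834     0.01144
  solve Keq expr → x = -0.01291; check Q = 2.253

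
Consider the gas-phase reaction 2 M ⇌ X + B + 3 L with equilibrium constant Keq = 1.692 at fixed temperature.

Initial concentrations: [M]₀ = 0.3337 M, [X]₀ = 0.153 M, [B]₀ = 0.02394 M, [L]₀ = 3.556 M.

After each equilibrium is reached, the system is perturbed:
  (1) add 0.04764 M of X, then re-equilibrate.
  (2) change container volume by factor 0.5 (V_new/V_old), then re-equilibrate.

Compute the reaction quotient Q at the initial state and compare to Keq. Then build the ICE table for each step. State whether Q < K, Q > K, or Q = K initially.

Q₀ = 1.479 vs Keq = 1.692 ⇒ Q<K, forward
Step 1:
                  M         X         B         L
  init       0.3337     0.153   0.02394     3.556
  Δ       -0.004407  0.002203  0.002203   0.00661
  eq         0.3293    0.1552   0.02614     3.563
  solve Keq expr → x = 0.002203; check Q = 1.692
Then add 0.04764 M of X.
Step 2:
                  M         X         B         L
  init       0.3293    0.2028   0.02614     3.563
  Δ        0.008727 -0.004363 -0.004363  -0.01309
  eq          0.338    0.1985   0.02178      3.55
  solve Keq expr → x = -0.004363; check Q = 1.692
Then change container volume by factor 0.5 (V_new/V_old).
Step 3:
                  M         X         B         L
  init        0.676     0.397   0.04356     7.099
  Δ         0.07178  -0.03589  -0.03589   -0.1077
  eq         0.7478    0.3611  0.007669     6.991
  solve Keq expr → x = -0.03589; check Q = 1.692

Q₀ = 1.479; Q < K (proceeds forward)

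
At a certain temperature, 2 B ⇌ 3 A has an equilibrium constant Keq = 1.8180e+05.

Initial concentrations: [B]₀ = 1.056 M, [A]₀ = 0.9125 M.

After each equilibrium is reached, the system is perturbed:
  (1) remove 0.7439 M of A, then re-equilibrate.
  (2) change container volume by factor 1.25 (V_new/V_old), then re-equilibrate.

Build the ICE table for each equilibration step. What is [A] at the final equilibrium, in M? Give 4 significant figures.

Q₀ = 0.6814 vs Keq = 1.8180e+05 ⇒ Q<K, forward
Step 1:
                   B          A
  init         1.056     0.9125
  Δ           -1.047       1.57
  eq        0.009175      2.483
  solve Keq expr → x = 0.5234; check Q = 1.8180e+05
Then remove 0.7439 M of A.
Step 2:
                   B          A
  init      0.009175      1.739
  Δ        -0.003771   0.005656
  eq        0.005404      1.744
  solve Keq expr → x = 0.001885; check Q = 1.8180e+05
Then change container volume by factor 1.25 (V_new/V_old).
Step 3:
                   B          A
  init      0.004323      1.396
  Δ       -4.5358e-04 6.8036e-04
  eq         0.00387      1.396
  solve Keq expr → x = 2.2679e-04; check Q = 1.8180e+05

[A]_eq = 1.396 M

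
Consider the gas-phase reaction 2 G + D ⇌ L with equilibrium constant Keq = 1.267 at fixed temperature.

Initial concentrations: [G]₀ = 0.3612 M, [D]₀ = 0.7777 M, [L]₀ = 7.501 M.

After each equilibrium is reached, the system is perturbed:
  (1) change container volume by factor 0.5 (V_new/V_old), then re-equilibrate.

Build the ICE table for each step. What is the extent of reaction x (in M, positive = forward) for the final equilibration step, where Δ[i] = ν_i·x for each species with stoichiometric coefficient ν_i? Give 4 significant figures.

Q₀ = 73.93 vs Keq = 1.267 ⇒ Q>K, reverse
Step 1:
                   G          D          L
  I           0.3612     0.7777      7.501
  C            1.505     0.7523    -0.7523
  E            1.866       1.53      6.749
  solve Keq expr → x = -0.7523; check Q = 1.267
Then change container volume by factor 0.5 (V_new/V_old).
Step 2:
                   G          D          L
  I            3.732       3.06       13.5
  C            -1.52    -0.7599     0.7599
  E            2.212        2.3      14.26
  solve Keq expr → x = 0.7599; check Q = 1.267

x = 0.7599 M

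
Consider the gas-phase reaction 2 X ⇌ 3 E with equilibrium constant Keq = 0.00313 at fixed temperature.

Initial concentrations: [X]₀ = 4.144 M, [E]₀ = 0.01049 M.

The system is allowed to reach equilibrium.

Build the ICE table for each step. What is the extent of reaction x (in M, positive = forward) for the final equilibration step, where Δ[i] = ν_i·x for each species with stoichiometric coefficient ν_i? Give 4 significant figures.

x = 0.1175 M

Q₀ = 6.7218e-08 vs Keq = 0.00313 ⇒ Q<K, forward
Step 1:
                   X          E
  I            4.144    0.01049
  C           -0.235     0.3525
  E            3.909      0.363
  solve Keq expr → x = 0.1175; check Q = 0.00313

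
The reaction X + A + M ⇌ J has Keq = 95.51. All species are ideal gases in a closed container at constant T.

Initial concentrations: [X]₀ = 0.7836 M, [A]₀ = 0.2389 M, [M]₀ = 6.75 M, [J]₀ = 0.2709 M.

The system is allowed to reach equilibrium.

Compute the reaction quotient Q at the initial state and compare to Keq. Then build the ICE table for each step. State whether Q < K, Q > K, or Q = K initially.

Q₀ = 0.2144; Q < K (proceeds forward)

Q₀ = 0.2144 vs Keq = 95.51 ⇒ Q<K, forward
Step 1:
                    X           A           M           J
  Initial      0.7836      0.2389        6.75      0.2709
  Change      -0.2374     -0.2374     -0.2374      0.2374
  Equil        0.5462    0.001496       6.513      0.5083
  solve Keq expr → x = 0.2374; check Q = 95.51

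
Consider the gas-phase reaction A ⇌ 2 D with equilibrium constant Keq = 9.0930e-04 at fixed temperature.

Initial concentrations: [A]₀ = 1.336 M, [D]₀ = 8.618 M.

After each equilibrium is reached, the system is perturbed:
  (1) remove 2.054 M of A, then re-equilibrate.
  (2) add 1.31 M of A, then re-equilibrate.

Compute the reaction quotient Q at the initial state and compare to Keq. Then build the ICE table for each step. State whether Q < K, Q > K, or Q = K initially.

Q₀ = 55.59; Q > K (proceeds reverse)

Q₀ = 55.59 vs Keq = 9.0930e-04 ⇒ Q>K, reverse
Step 1:
                    A           D
  init          1.336       8.618
  Δ             4.273      -8.547
  eq            5.609     0.07142
  solve Keq expr → x = -4.273; check Q = 9.0930e-04
Then remove 2.054 M of A.
Step 2:
                    A           D
  init          3.555     0.07142
  Δ          0.007251     -0.0145
  eq            3.563     0.05692
  solve Keq expr → x = -0.007251; check Q = 9.0930e-04
Then add 1.31 M of A.
Step 3:
                    A           D
  init          4.873     0.05692
  Δ         -0.004807    0.009614
  eq            4.868     0.06653
  solve Keq expr → x = 0.004807; check Q = 9.0930e-04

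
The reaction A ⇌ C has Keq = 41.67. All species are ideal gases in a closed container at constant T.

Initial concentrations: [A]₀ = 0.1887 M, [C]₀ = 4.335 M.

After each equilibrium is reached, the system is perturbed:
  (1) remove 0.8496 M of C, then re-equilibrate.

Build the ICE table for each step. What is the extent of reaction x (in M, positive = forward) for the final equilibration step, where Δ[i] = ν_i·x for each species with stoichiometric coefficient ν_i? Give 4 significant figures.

x = 0.01991 M

Q₀ = 22.97 vs Keq = 41.67 ⇒ Q<K, forward
Step 1:
                  A         C
  init       0.1887     4.335
  Δ        -0.08268   0.08268
  eq          0.106     4.418
  solve Keq expr → x = 0.08268; check Q = 41.67
Then remove 0.8496 M of C.
Step 2:
                  A         C
  init        0.106     3.568
  Δ        -0.01991   0.01991
  eq         0.0861     3.588
  solve Keq expr → x = 0.01991; check Q = 41.67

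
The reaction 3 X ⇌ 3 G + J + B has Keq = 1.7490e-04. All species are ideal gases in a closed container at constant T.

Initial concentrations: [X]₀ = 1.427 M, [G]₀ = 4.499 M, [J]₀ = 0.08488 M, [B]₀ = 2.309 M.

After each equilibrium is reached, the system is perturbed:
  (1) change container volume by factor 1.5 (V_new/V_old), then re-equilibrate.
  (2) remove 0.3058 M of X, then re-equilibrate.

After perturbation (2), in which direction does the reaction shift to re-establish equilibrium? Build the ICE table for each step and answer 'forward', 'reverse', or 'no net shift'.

Q₀ = 6.142 vs Keq = 1.7490e-04 ⇒ Q>K, reverse
Step 1:
                    X           G           J           B
  I             1.427       4.499     0.08488       2.309
  C            0.2546     -0.2546    -0.08488    -0.08488
  E             1.682       4.244  4.8908e-06       2.224
  solve Keq expr → x = -0.08488; check Q = 1.7490e-04
Then change container volume by factor 1.5 (V_new/V_old).
Step 2:
                    X           G           J           B
  I             1.121        2.83  3.2605e-06       1.483
  C       -1.2226e-05  1.2226e-05  4.0753e-06  4.0753e-06
  E             1.121        2.83  7.3358e-06       1.483
  solve Keq expr → x = 4.0753e-06; check Q = 1.7490e-04
Then remove 0.3058 M of X.
Step 3:
                    X           G           J           B
  I            0.8153        2.83  7.3358e-06       1.483
  C        1.3543e-05 -1.3543e-05 -4.5143e-06 -4.5143e-06
  E            0.8153        2.83  2.8215e-06       1.483
  solve Keq expr → x = -4.5143e-06; check Q = 1.7490e-04

Direction: reverse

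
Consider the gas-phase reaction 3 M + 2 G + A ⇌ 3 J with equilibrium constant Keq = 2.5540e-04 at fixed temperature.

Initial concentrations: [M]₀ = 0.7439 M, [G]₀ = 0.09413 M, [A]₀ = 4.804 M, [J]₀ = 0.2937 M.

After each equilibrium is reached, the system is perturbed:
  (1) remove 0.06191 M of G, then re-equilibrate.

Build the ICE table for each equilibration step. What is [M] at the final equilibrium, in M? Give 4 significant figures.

Q₀ = 1.446 vs Keq = 2.5540e-04 ⇒ Q>K, reverse
Step 1:
                    M           G           A           J
  init         0.7439     0.09413       4.804      0.2937
  Δ              0.25      0.1667     0.08334       -0.25
  eq           0.9939      0.2608       4.887     0.04368
  solve Keq expr → x = -0.08334; check Q = 2.5540e-04
Then remove 0.06191 M of G.
Step 2:
                    M           G           A           J
  init         0.9939      0.1989       4.887     0.04368
  Δ          0.006451    0.004301     0.00215   -0.006451
  eq                1      0.2032       4.889     0.03723
  solve Keq expr → x = -0.00215; check Q = 2.5540e-04

[M]_eq = 1 M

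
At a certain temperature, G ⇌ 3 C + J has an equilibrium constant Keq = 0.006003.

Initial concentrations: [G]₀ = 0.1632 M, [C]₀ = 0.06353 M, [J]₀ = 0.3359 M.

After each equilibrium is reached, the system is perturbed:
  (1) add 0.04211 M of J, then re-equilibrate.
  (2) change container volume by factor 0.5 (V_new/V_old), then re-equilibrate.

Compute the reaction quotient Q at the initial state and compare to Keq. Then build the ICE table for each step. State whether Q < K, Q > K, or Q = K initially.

Q₀ = 5.2775e-04; Q < K (proceeds forward)

Q₀ = 5.2775e-04 vs Keq = 0.006003 ⇒ Q<K, forward
Step 1:
                    G           C           J
  init         0.1632     0.06353      0.3359
  Δ          -0.02309     0.06928     0.02309
  eq           0.1401      0.1328       0.359
  solve Keq expr → x = 0.02309; check Q = 0.006003
Then add 0.04211 M of J.
Step 2:
                    G           C           J
  init         0.1401      0.1328      0.4011
  Δ          0.001413    -0.00424   -0.001413
  eq           0.1415      0.1286      0.3997
  solve Keq expr → x = -0.001413; check Q = 0.006003
Then change container volume by factor 0.5 (V_new/V_old).
Step 3:
                    G           C           J
  init          0.283      0.2571      0.7994
  Δ           0.04014     -0.1204    -0.04014
  eq           0.3232      0.1367      0.7592
  solve Keq expr → x = -0.04014; check Q = 0.006003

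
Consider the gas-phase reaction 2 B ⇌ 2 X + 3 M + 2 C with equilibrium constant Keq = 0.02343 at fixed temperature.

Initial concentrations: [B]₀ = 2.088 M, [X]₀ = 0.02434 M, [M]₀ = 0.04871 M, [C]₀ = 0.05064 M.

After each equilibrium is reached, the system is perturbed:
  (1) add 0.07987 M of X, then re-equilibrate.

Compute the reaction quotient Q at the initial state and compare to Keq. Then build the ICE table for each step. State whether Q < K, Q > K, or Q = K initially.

Q₀ = 4.0274e-11 vs Keq = 0.02343 ⇒ Q<K, forward
Step 1:
                    B           X           M           C
  I             2.088     0.02434     0.04871     0.05064
  C           -0.5235      0.5235      0.7852      0.5235
  E             1.565      0.5478      0.8339      0.5741
  solve Keq expr → x = 0.2617; check Q = 0.02343
Then add 0.07987 M of X.
Step 2:
                    B           X           M           C
  I             1.565      0.6277      0.8339      0.5741
  C           0.02009    -0.02009    -0.03013    -0.02009
  E             1.585      0.6076      0.8038       0.554
  solve Keq expr → x = -0.01004; check Q = 0.02343

Q₀ = 4.0274e-11; Q < K (proceeds forward)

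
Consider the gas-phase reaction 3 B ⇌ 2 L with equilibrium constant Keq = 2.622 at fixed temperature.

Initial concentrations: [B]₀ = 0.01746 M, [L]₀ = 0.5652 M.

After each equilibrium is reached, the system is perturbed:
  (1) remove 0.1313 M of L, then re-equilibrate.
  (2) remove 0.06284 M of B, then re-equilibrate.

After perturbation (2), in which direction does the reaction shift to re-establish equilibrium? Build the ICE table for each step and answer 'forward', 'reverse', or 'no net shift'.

Q₀ = 6.0017e+04 vs Keq = 2.622 ⇒ Q>K, reverse
Step 1:
                  B         L
  I         0.01746    0.5652
  C          0.3364   -0.2243
  E          0.3539    0.3409
  solve Keq expr → x = -0.1121; check Q = 2.622
Then remove 0.1313 M of L.
Step 2:
                  B         L
  I          0.3539    0.2096
  C        -0.06424   0.04283
  E          0.2897    0.2524
  solve Keq expr → x = 0.02141; check Q = 2.622
Then remove 0.06284 M of B.
Step 3:
                  B         L
  I          0.2268    0.2524
  C         0.04135  -0.02757
  E          0.2682    0.2249
  solve Keq expr → x = -0.01378; check Q = 2.622

Direction: reverse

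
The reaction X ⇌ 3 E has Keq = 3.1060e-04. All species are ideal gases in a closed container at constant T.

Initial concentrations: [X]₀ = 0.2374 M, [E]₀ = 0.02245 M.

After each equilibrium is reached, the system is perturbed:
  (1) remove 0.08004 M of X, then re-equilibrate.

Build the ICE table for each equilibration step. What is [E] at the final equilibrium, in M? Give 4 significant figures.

[E]_eq = 0.0362 M

Q₀ = 4.7662e-05 vs Keq = 3.1060e-04 ⇒ Q<K, forward
Step 1:
                  X         E
  I          0.2374   0.02245
  C       -0.006368   0.01911
  E           0.231   0.04156
  solve Keq expr → x = 0.006368; check Q = 3.1060e-04
Then remove 0.08004 M of X.
Step 2:
                  X         E
  I           0.151   0.04156
  C        0.001784 -0.005352
  E          0.1528    0.0362
  solve Keq expr → x = -0.001784; check Q = 3.1060e-04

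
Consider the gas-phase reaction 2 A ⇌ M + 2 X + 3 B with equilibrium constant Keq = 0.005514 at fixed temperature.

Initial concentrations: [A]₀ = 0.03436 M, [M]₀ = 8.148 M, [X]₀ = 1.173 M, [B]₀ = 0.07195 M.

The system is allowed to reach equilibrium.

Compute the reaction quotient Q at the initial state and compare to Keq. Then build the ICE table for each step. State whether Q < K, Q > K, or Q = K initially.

Q₀ = 3.537; Q > K (proceeds reverse)

Q₀ = 3.537 vs Keq = 0.005514 ⇒ Q>K, reverse
Step 1:
                  A         M         X         B
  Initial   0.03436     8.148     1.173   0.07195
  Change    0.03857  -0.01928  -0.03857  -0.05785
  Equil     0.07293     8.129     1.134    0.0141
  solve Keq expr → x = -0.01928; check Q = 0.005514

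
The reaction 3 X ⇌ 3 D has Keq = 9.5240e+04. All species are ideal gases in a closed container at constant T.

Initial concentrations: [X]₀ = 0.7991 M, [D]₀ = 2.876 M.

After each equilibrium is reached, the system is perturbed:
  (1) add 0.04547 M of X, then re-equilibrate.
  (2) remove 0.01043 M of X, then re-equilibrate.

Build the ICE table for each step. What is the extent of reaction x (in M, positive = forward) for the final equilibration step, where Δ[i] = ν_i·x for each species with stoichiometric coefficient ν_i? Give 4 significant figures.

x = -0.003402 M

Q₀ = 46.62 vs Keq = 9.5240e+04 ⇒ Q<K, forward
Step 1:
                   X          D
  Initial     0.7991      2.876
  Change     -0.7203     0.7203
  Equil      0.07875      3.596
  solve Keq expr → x = 0.2401; check Q = 9.5240e+04
Then add 0.04547 M of X.
Step 2:
                   X          D
  Initial     0.1242      3.596
  Change     -0.0445     0.0445
  Equil      0.07973      3.641
  solve Keq expr → x = 0.01483; check Q = 9.5240e+04
Then remove 0.01043 M of X.
Step 3:
                   X          D
  Initial     0.0693      3.641
  Change     0.01021   -0.01021
  Equil       0.0795      3.631
  solve Keq expr → x = -0.003402; check Q = 9.5240e+04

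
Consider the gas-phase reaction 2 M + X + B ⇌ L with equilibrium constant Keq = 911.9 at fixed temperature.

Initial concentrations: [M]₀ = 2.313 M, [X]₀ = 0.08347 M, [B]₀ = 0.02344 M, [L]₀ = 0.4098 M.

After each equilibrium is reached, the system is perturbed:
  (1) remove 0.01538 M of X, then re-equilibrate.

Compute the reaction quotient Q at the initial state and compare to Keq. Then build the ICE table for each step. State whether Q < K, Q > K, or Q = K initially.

Q₀ = 39.15; Q < K (proceeds forward)

Q₀ = 39.15 vs Keq = 911.9 ⇒ Q<K, forward
Step 1:
                   M          X          B          L
  I            2.313    0.08347    0.02344     0.4098
  C         -0.04389   -0.02195   -0.02195    0.02195
  E            2.269    0.06152   0.001495     0.4317
  solve Keq expr → x = 0.02195; check Q = 911.9
Then remove 0.01538 M of X.
Step 2:
                   M          X          B          L
  I            2.269    0.04614   0.001495     0.4317
  C       9.4814e-04 4.7407e-04 4.7407e-04 -4.7407e-04
  E             2.27    0.04662   0.001969     0.4313
  solve Keq expr → x = -4.7407e-04; check Q = 911.9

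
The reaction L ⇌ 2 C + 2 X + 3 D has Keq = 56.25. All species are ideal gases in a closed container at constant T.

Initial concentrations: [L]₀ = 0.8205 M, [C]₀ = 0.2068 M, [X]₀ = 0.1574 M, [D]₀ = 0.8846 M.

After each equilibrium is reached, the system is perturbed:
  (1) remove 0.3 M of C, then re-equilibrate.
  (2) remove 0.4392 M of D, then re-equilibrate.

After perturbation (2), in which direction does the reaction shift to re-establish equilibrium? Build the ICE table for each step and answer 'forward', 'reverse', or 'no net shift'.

Direction: forward

Q₀ = 8.9387e-04 vs Keq = 56.25 ⇒ Q<K, forward
Step 1:
                  L         C         X         D
  init       0.8205    0.2068    0.1574    0.8846
  Δ         -0.4722    0.9443    0.9443     1.416
  eq         0.3483     1.151     1.102     2.301
  solve Keq expr → x = 0.4722; check Q = 56.25
Then remove 0.3 M of C.
Step 2:
                  L         C         X         D
  init       0.3483    0.8511     1.102     2.301
  Δ        -0.04065    0.0813    0.0813     0.122
  eq         0.3077    0.9324     1.183     2.423
  solve Keq expr → x = 0.04065; check Q = 56.25
Then remove 0.4392 M of D.
Step 3:
                  L         C         X         D
  init       0.3077    0.9324     1.183     1.984
  Δ        -0.03927   0.07855   0.07855    0.1178
  eq         0.2684     1.011     1.262     2.102
  solve Keq expr → x = 0.03927; check Q = 56.25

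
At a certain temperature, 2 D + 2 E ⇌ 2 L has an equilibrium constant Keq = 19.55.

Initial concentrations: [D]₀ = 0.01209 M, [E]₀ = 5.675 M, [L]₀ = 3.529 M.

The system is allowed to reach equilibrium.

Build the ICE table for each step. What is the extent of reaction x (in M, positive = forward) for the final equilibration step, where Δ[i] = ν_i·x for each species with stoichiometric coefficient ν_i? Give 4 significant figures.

Q₀ = 2646 vs Keq = 19.55 ⇒ Q>K, reverse
Step 1:
                   D          E          L
  Initial    0.01209      5.675      3.529
  Change      0.1209     0.1209    -0.1209
  Equil        0.133      5.796      3.408
  solve Keq expr → x = -0.06045; check Q = 19.55

x = -0.06045 M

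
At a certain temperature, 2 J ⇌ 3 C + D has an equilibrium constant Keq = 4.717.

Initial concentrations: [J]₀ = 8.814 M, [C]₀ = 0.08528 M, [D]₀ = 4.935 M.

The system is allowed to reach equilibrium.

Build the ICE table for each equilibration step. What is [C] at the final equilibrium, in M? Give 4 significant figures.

Q₀ = 3.9399e-05 vs Keq = 4.717 ⇒ Q<K, forward
Step 1:
                   J          C          D
  init         8.814    0.08528      4.935
  Δ           -2.127      3.191      1.064
  eq           6.687      3.276      5.999
  solve Keq expr → x = 1.064; check Q = 4.717

[C]_eq = 3.276 M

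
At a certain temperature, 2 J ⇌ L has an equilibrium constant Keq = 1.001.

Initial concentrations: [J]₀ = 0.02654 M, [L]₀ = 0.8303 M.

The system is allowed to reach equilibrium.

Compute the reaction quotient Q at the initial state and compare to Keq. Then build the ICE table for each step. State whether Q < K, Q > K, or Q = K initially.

Q₀ = 1179 vs Keq = 1.001 ⇒ Q>K, reverse
Step 1:
                    J           L
  Initial     0.02654      0.8303
  Change       0.6751     -0.3375
  Equil        0.7016      0.4928
  solve Keq expr → x = -0.3375; check Q = 1.001

Q₀ = 1179; Q > K (proceeds reverse)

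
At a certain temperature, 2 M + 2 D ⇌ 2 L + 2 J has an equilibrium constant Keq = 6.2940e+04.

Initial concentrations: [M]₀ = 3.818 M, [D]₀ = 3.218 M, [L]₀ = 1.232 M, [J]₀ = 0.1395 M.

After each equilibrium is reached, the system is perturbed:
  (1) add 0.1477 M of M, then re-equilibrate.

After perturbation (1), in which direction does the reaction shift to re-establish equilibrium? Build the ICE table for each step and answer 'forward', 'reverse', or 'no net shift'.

Q₀ = 1.9567e-04 vs Keq = 6.2940e+04 ⇒ Q<K, forward
Step 1:
                    M           D           L           J
  Initial       3.818       3.218       1.232      0.1395
  Change       -3.135      -3.135       3.135       3.135
  Equil        0.6834     0.08339       4.367       3.274
  solve Keq expr → x = 1.567; check Q = 6.2940e+04
Then add 0.1477 M of M.
Step 2:
                    M           D           L           J
  Initial      0.8311     0.08339       4.367       3.274
  Change     -0.01322    -0.01322     0.01322     0.01322
  Equil        0.8179     0.07017        4.38       3.287
  solve Keq expr → x = 0.006609; check Q = 6.2940e+04

Direction: forward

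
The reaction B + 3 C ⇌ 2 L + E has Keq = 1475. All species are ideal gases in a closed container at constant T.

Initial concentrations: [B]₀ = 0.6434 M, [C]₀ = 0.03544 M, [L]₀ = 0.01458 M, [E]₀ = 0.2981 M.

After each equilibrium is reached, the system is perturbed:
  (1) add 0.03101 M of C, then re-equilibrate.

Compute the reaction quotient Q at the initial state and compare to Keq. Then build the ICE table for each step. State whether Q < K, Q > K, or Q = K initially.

Q₀ = 2.213 vs Keq = 1475 ⇒ Q<K, forward
Step 1:
                    B           C           L           E
  I            0.6434     0.03544     0.01458      0.2981
  C         -0.009426    -0.02828     0.01885    0.009426
  E             0.634    0.007163     0.03343      0.3075
  solve Keq expr → x = 0.009426; check Q = 1475
Then add 0.03101 M of C.
Step 2:
                    B           C           L           E
  I             0.634     0.03817     0.03343      0.3075
  C         -0.009456    -0.02837     0.01891    0.009456
  E            0.6245    0.009806     0.05234       0.317
  solve Keq expr → x = 0.009456; check Q = 1475

Q₀ = 2.213; Q < K (proceeds forward)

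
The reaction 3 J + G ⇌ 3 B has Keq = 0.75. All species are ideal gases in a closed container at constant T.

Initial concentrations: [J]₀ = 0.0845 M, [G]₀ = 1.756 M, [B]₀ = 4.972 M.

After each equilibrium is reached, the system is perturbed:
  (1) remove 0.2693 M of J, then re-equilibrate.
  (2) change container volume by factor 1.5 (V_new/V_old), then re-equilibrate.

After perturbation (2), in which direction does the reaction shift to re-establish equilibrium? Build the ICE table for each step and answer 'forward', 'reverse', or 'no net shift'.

Q₀ = 1.1601e+05 vs Keq = 0.75 ⇒ Q>K, reverse
Step 1:
                    J           G           B
  Initial      0.0845       1.756       4.972
  Change        2.183      0.7275      -2.183
  Equil         2.267       2.484       2.789
  solve Keq expr → x = -0.7275; check Q = 0.75
Then remove 0.2693 M of J.
Step 2:
                    J           G           B
  Initial       1.998       2.484       2.789
  Change       0.1412     0.04705     -0.1412
  Equil         2.139       2.531       2.648
  solve Keq expr → x = -0.04705; check Q = 0.75
Then change container volume by factor 1.5 (V_new/V_old).
Step 3:
                    J           G           B
  Initial       1.426       1.687       1.766
  Change       0.1019     0.03398     -0.1019
  Equil         1.528       1.721       1.664
  solve Keq expr → x = -0.03398; check Q = 0.75

Direction: reverse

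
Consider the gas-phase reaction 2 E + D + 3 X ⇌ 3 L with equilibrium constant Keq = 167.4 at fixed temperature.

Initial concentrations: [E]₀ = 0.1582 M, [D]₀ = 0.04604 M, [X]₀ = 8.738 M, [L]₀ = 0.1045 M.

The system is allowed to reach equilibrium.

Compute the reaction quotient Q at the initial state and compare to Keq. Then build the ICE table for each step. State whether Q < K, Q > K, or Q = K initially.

Q₀ = 0.001484; Q < K (proceeds forward)

Q₀ = 0.001484 vs Keq = 167.4 ⇒ Q<K, forward
Step 1:
                    E           D           X           L
  I            0.1582     0.04604       8.738      0.1045
  C          -0.09202    -0.04601      -0.138       0.138
  E           0.06618  3.0589e-05         8.6      0.2425
  solve Keq expr → x = 0.04601; check Q = 167.4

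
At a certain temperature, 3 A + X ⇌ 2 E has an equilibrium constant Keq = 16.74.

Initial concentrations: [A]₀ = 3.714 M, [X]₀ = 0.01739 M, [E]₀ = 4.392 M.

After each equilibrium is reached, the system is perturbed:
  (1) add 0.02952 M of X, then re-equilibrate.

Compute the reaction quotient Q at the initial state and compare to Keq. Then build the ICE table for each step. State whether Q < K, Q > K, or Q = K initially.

Q₀ = 21.65; Q > K (proceeds reverse)

Q₀ = 21.65 vs Keq = 16.74 ⇒ Q>K, reverse
Step 1:
                    A           X           E
  I             3.714     0.01739       4.392
  C           0.01425     0.00475     -0.0095
  E             3.728     0.02214       4.383
  solve Keq expr → x = -0.00475; check Q = 16.74
Then add 0.02952 M of X.
Step 2:
                    A           X           E
  I             3.728     0.05166       4.383
  C          -0.08218    -0.02739     0.05479
  E             3.646     0.02427       4.437
  solve Keq expr → x = 0.02739; check Q = 16.74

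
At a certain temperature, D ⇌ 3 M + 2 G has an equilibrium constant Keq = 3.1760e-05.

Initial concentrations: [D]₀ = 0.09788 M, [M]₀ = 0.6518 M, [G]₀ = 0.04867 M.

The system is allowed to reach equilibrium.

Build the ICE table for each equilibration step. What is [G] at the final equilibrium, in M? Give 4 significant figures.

Q₀ = 0.006701 vs Keq = 3.1760e-05 ⇒ Q>K, reverse
Step 1:
                   D          M          G
  Initial    0.09788     0.6518    0.04867
  Change     0.02215   -0.06646   -0.04431
  Equil         0.12     0.5853    0.00436
  solve Keq expr → x = -0.02215; check Q = 3.1760e-05

[G]_eq = 0.00436 M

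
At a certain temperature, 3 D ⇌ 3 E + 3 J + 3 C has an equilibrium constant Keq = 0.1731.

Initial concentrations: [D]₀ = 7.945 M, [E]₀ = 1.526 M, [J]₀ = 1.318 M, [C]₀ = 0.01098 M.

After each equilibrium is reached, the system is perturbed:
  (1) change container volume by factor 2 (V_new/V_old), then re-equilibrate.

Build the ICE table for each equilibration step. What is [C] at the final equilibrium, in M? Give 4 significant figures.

Q₀ = 2.1475e-08 vs Keq = 0.1731 ⇒ Q<K, forward
Step 1:
                  D         E         J         C
  I           7.945     1.526     1.318   0.01098
  C         -0.7985    0.7985    0.7985    0.7985
  E           7.146     2.325     2.117    0.8095
  solve Keq expr → x = 0.2662; check Q = 0.1731
Then change container volume by factor 2 (V_new/V_old).
Step 2:
                  D         E         J         C
  I           3.573     1.162     1.058    0.4048
  C         -0.3876    0.3876    0.3876    0.3876
  E           3.186      1.55     1.446    0.7923
  solve Keq expr → x = 0.1292; check Q = 0.1731

[C]_eq = 0.7923 M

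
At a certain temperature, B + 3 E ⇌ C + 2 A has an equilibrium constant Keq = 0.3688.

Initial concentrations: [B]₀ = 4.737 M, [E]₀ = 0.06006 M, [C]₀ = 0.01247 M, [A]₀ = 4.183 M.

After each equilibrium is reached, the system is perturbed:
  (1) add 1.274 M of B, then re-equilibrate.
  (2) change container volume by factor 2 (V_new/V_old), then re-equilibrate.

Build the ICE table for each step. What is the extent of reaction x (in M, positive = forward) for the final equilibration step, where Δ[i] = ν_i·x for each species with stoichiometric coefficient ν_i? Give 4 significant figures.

x = -2.9257e-05 M

Q₀ = 212.6 vs Keq = 0.3688 ⇒ Q>K, reverse
Step 1:
                   B          E          C          A
  init         4.737    0.06006    0.01247      4.183
  Δ          0.01238    0.03713   -0.01238   -0.02475
  eq           4.749    0.09719 9.3001e-05      4.158
  solve Keq expr → x = -0.01238; check Q = 0.3688
Then add 1.274 M of B.
Step 2:
                   B          E          C          A
  init         6.023    0.09719 9.3001e-05      4.158
  Δ       -2.4674e-05 -7.4023e-05 2.4674e-05 4.9349e-05
  eq           6.023    0.09712 1.1767e-04      4.158
  solve Keq expr → x = 2.4674e-05; check Q = 0.3688
Then change container volume by factor 2 (V_new/V_old).
Step 3:
                   B          E          C          A
  init         3.012    0.04856 5.8837e-05      2.079
  Δ       2.9257e-05 8.7771e-05 -2.9257e-05 -5.8514e-05
  eq           3.012    0.04865 2.9580e-05      2.079
  solve Keq expr → x = -2.9257e-05; check Q = 0.3688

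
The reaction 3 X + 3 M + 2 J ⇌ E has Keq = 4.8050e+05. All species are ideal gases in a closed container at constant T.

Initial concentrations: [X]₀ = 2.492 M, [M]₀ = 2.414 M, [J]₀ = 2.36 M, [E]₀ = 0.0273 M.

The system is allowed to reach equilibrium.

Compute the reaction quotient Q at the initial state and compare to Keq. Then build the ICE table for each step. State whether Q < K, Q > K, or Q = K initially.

Q₀ = 2.2516e-05; Q < K (proceeds forward)

Q₀ = 2.2516e-05 vs Keq = 4.8050e+05 ⇒ Q<K, forward
Step 1:
                  X         M         J         E
  Initial     2.492     2.414      2.36    0.0273
  Change      -2.33     -2.33    -1.553    0.7765
  Equil      0.1624   0.08436    0.8069    0.8038
  solve Keq expr → x = 0.7765; check Q = 4.8050e+05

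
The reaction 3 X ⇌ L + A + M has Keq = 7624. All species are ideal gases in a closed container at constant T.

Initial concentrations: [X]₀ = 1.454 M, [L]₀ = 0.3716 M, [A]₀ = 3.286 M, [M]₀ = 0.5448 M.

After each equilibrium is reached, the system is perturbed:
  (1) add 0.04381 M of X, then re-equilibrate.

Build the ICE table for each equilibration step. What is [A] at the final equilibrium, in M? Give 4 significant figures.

Q₀ = 0.2164 vs Keq = 7624 ⇒ Q<K, forward
Step 1:
                  X         L         A         M
  Initial     1.454    0.3716     3.286    0.5448
  Change      -1.38    0.4599    0.4599    0.4599
  Equil     0.07432    0.8315     3.746     1.005
  solve Keq expr → x = 0.4599; check Q = 7624
Then add 0.04381 M of X.
Step 2:
                  X         L         A         M
  Initial    0.1181    0.8315     3.746     1.005
  Change   -0.04294   0.01431   0.01431   0.01431
  Equil     0.07519    0.8458      3.76     1.019
  solve Keq expr → x = 0.01431; check Q = 7624

[A]_eq = 3.76 M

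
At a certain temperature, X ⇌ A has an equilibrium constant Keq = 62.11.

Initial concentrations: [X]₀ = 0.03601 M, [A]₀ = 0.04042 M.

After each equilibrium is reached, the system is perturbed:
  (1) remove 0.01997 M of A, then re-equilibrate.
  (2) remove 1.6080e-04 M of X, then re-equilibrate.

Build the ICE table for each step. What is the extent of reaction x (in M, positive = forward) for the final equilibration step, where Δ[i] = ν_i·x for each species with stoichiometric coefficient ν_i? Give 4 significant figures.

Q₀ = 1.122 vs Keq = 62.11 ⇒ Q<K, forward
Step 1:
                  X         A
  init      0.03601   0.04042
  Δ         -0.0348    0.0348
  eq       0.001211   0.07522
  solve Keq expr → x = 0.0348; check Q = 62.11
Then remove 0.01997 M of A.
Step 2:
                  X         A
  init     0.001211   0.05525
  Δ       -3.1643e-04 3.1643e-04
  eq      8.9463e-04   0.05557
  solve Keq expr → x = 3.1643e-04; check Q = 62.11
Then remove 1.6080e-04 M of X.
Step 3:
                  X         A
  init    7.3383e-04   0.05557
  Δ       1.5825e-04 -1.5825e-04
  eq      8.9208e-04   0.05541
  solve Keq expr → x = -1.5825e-04; check Q = 62.11

x = -1.5825e-04 M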